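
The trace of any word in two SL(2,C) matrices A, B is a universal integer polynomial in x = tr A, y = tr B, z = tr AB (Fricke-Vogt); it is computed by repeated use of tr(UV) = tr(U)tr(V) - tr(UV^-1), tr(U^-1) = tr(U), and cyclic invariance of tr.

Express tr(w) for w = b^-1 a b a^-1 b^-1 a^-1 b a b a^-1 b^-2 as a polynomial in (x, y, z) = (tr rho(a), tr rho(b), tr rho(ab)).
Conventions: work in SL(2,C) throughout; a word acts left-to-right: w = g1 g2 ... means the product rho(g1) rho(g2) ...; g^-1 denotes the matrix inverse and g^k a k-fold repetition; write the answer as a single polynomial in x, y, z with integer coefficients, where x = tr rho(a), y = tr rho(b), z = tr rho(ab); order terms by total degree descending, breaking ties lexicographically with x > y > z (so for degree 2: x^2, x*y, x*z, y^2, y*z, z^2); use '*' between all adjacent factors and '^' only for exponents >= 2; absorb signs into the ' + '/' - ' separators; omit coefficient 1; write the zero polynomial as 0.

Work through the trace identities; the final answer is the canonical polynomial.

-x^2*y^4*z^3 + 2*x^3*y^3*z^2 + 2*x*y^5*z^2 + 2*x*y^3*z^4 - x^4*y^2*z - 3*x^2*y^4*z - x^2*y^2*z^3 - y^6*z - 2*y^4*z^3 - y^2*z^5 + x^3*y^3 - 2*x^3*y*z^2 + x*y^5 - 7*x*y^3*z^2 - 2*x*y*z^4 + x^4*z + 9*x^2*y^2*z + 2*x^2*z^3 + 7*y^4*z + 8*y^2*z^3 + z^5 - x^3*y - 5*x*y^3 + 4*x*y*z^2 - 5*x^2*z - 13*y^2*z - 5*z^3 + 4*x*y + 5*z

apply: tr(b a b) = tr(b) tr(a b) - tr(a) = y*z - x
tr(b a b a) = tr(a b) tr(a b) - tr(1) = z^2 - 2
use: tr(a^-1 b a b) = tr(b a b) tr(a) - tr(b a b a) = x*y*z - x^2 - z^2 + 2
tr(b a b^2) = tr(b) tr(a b^2) - tr(a b) = y^2*z - x*y - z
apply: tr(a b a) = tr(a) tr(b a) - tr(b) = x*z - y
apply: tr(a b^2 a b) = tr(b) tr(a b a b) - tr(a b a) = y*z^2 - x*z - y
use: tr(a^2) = tr(a) tr(a) - tr(1) = x^2 - 2
tr(a b^2 a) = tr(b) tr(a^2 b) - tr(a^2) = x*y*z - x^2 - y^2 + 2
tr(b a b^2 a b) = tr(b) tr(a b^2 a b) - tr(a b^2 a) = y^2*z^2 - 2*x*y*z + x^2 - 2
tr(a b a b a b) = tr(a b) tr(a b a b) - tr(a^-1 b^-1) = z^3 - 3*z
use: tr(a b a b a) = tr(a) tr(b a b a) - tr(b a b) = x*z^2 - y*z - x
use: tr(b a b^2 a b a) = tr(b) tr(a b a b a b) - tr(a b a b a) = y*z^3 - x*z^2 - 2*y*z + x
apply: tr(a^-1 b a b^2 a b) = tr(b a b^2 a b) tr(a) - tr(b a b^2 a b a) = x*y^2*z^2 - 2*x^2*y*z - y*z^3 + x^3 + x*z^2 + 2*y*z - 3*x
tr(b^-1 a^-1 b a b^2 a) = tr(a^-1 b a b^2 a) tr(b) - tr(a^-1 b a b^2 a b) = -x*y^2*z^2 + 2*x^2*y*z + y^3*z + y*z^3 - x^3 - x*y^2 - x*z^2 - 3*y*z + 3*x
apply: tr(b a^-1 b^-1 a^-1 b a b) = tr(b^-1 a^-1 b a b^2) tr(a) - tr(b^-1 a^-1 b a b^2 a) = x*y^2*z^2 - x^2*y*z - y^3*z - y*z^3 + x*y^2 + 3*y*z - x
apply: tr(b a b a^-2 b a b) = tr(a^-1 b a b^2 a b) tr(a) - tr(a^-1 b a b^2 a b a) = x^2*y^2*z^2 - 2*x^3*y*z - x*y*z^3 + x^4 + x^2*z^2 - y^2*z^2 + 4*x*y*z - 4*x^2 + 2
tr(b a b a b a b a) = tr(b a b a) tr(b a b a) - tr(1) = z^4 - 4*z^2 + 2
tr(b a b a b a b a^-1) = tr(b a b a b a b) tr(a) - tr(b a b a b a b a) = x*y*z^3 - x^2*z^2 - z^4 - 2*x*y*z + x^2 + 4*z^2 - 2
apply: tr(b a b a^-2 b a b a) = tr(b a b a b a b a^-1) tr(a) - tr(b a b a b a b) = x^2*y*z^3 - x^3*z^2 - x*z^4 - 2*x^2*y*z - y*z^3 + x^3 + 5*x*z^2 + 2*y*z - 3*x
use: tr(a^-1 b a b a^-1 b a b a^-1) = tr(b a b a^-2 b a b) tr(a) - tr(b a b a^-2 b a b a) = x^3*y^2*z^2 - 2*x^4*y*z - 2*x^2*y*z^3 + x^5 + 2*x^3*z^2 - x*y^2*z^2 + x*z^4 + 6*x^2*y*z + y*z^3 - 5*x^3 - 5*x*z^2 - 2*y*z + 5*x
apply: tr(a b^3 a b) = tr(b) tr(a b a b^2) - tr(a b a b) = y^2*z^2 - x*y*z - y^2 - z^2 + 2
use: tr(a b^3 a) = tr(b) tr(b a^2 b) - tr(b a^2) = x*y^2*z - x^2*y - y^3 - x*z + 3*y
use: tr(b a b^2 a b^2) = tr(b) tr(a b^3 a b) - tr(a b^3 a) = y^3*z^2 - 2*x*y^2*z + x^2*y - y*z^2 + x*z - y
use: tr(a^2 b a) = tr(a) tr(a b a) - tr(a b) = x^2*z - x*y - z
apply: tr(a b a b^2 a) = tr(b) tr(a^2 b a b) - tr(a^2 b a) = x*y*z^2 - x^2*z - y^2*z + z
use: tr(b a b^2 a b^2 a) = tr(b) tr(a b a b^2 a b) - tr(a b a b^2 a) = y^2*z^3 - 2*x*y*z^2 + x^2*z - y^2*z + x*y - z
tr(b a^-1 b a b^2 a b) = tr(b a b^2 a b^2) tr(a) - tr(b a b^2 a b^2 a) = x*y^3*z^2 - 2*x^2*y^2*z - y^2*z^3 + x^3*y + x*y*z^2 + y^2*z - 2*x*y + z
tr(a b a b a b a) = tr(a) tr(b a b a b a) - tr(b a b a b) = x*z^3 - y*z^2 - 2*x*z + y
use: tr(b a b^2 a b a b a) = tr(b) tr(a b a b a b a b) - tr(a b a b a b a) = y*z^4 - x*z^3 - 3*y*z^2 + 2*x*z + y
tr(b a^-1 b a b^2 a b a) = tr(b a b^2 a b a b) tr(a) - tr(b a b^2 a b a b a) = x*y^2*z^3 - 2*x^2*y*z^2 - y*z^4 + x^3*z - x*y^2*z + x*z^3 + x^2*y + 3*y*z^2 - 3*x*z - y
apply: tr(b a b a^-1 b a^-1 b a b) = tr(b a^-1 b a b^2 a b) tr(a) - tr(b a^-1 b a b^2 a b a) = x^2*y^3*z^2 - 2*x^3*y^2*z - 2*x*y^2*z^3 + x^4*y + 3*x^2*y*z^2 + y*z^4 - x^3*z + 2*x*y^2*z - x*z^3 - 3*x^2*y - 3*y*z^2 + 4*x*z + y
tr(b^2 a b a b a b) = tr(b) tr(a b a b a b^2) - tr(a b a b a b) = y^2*z^3 - x*y*z^2 - 2*y^2*z - z^3 + x*y + 3*z
apply: tr(b a b a b a b a^-1 b) = tr(b^2 a b a b a b) tr(a) - tr(b^2 a b a b a b a) = x*y^2*z^3 - x^2*y*z^2 - y*z^4 - 2*x*y^2*z + x^2*y + 3*y*z^2 + x*z - y
tr(b a b a b a b a b a) = tr(a b a b) tr(a b a b a b) - tr(a^-1 b^-1) = z^5 - 5*z^3 + 5*z
use: tr(b a b a b a b a^-1 b a) = tr(b a b a b a b a b) tr(a) - tr(b a b a b a b a b a) = x*y*z^4 - x^2*z^3 - z^5 - 3*x*y*z^2 + 2*x^2*z + 5*z^3 + x*y - 5*z
tr(b a b a^-1 b a^-1 b a b a) = tr(b a b a b a b a^-1 b) tr(a) - tr(b a b a b a b a^-1 b a) = x^2*y^2*z^3 - x^3*y*z^2 - 2*x*y*z^4 - 2*x^2*y^2*z + x^2*z^3 + z^5 + x^3*y + 6*x*y*z^2 - x^2*z - 5*z^3 - 2*x*y + 5*z
tr(a^-1 b a b a^-1 b a b a^-1 b) = tr(b a b a^-1 b a^-1 b a b) tr(a) - tr(b a b a^-1 b a^-1 b a b a) = x^3*y^3*z^2 - 2*x^4*y^2*z - 3*x^2*y^2*z^3 + x^5*y + 4*x^3*y*z^2 + 3*x*y*z^4 - x^4*z + 4*x^2*y^2*z - 2*x^2*z^3 - z^5 - 4*x^3*y - 9*x*y*z^2 + 5*x^2*z + 5*z^3 + 3*x*y - 5*z
apply: tr(a b a^-1 b^-1 a^-1 b a b a^-1 b) = tr(a^-1 b a b a^-1 b a b a^-1) tr(b) - tr(a^-1 b a b a^-1 b a b a^-1 b) = x^2*y^2*z^3 - 2*x^3*y*z^2 - x*y^3*z^2 - 2*x*y*z^4 + x^4*z + 2*x^2*y^2*z + 2*x^2*z^3 + y^2*z^3 + z^5 - x^3*y + 4*x*y*z^2 - 5*x^2*z - 2*y^2*z - 5*z^3 + 2*x*y + 5*z
tr(b^-1 a b a^-1 b^-1 a^-1 b a b a^-1) = tr(a b a^-1 b^-1 a^-1 b a b a^-1) tr(b) - tr(a b a^-1 b^-1 a^-1 b a b a^-1 b) = -x^2*y^2*z^3 + 2*x^3*y*z^2 + 2*x*y^3*z^2 + 2*x*y*z^4 - x^4*z - 3*x^2*y^2*z - 2*x^2*z^3 - y^4*z - 2*y^2*z^3 - z^5 + x^3*y + x*y^3 - 4*x*y*z^2 + 5*x^2*z + 5*y^2*z + 5*z^3 - 3*x*y - 5*z
apply: tr(b^-1 a b a^-1 b^-1 a^-1 b a b a^-1 b^-1) = tr(b^-1 a b a^-1 b^-1 a^-1 b a b a^-1) tr(b) - tr(b^-1 a b a^-1 b^-1 a^-1 b a b a^-1 b) = -x^2*y^3*z^3 + 2*x^3*y^2*z^2 + 2*x*y^4*z^2 + 2*x*y^2*z^4 - x^4*y*z - 3*x^2*y^3*z - 2*x^2*y*z^3 - y^5*z - 2*y^3*z^3 - y*z^5 + x^3*y^2 + x*y^4 - 5*x*y^2*z^2 + 6*x^2*y*z + 6*y^3*z + 6*y*z^3 - 4*x*y^2 - 8*y*z + x
tr(b^-1 a b a^-1 b^-1 a^-1 b a b a^-1 b^-2) = tr(b^-1 a b a^-1 b^-1 a^-1 b a b a^-1 b^-1) tr(b) - tr(b^-1 a b a^-1 b^-1 a^-1 b a b a^-1) = -x^2*y^4*z^3 + 2*x^3*y^3*z^2 + 2*x*y^5*z^2 + 2*x*y^3*z^4 - x^4*y^2*z - 3*x^2*y^4*z - x^2*y^2*z^3 - y^6*z - 2*y^4*z^3 - y^2*z^5 + x^3*y^3 - 2*x^3*y*z^2 + x*y^5 - 7*x*y^3*z^2 - 2*x*y*z^4 + x^4*z + 9*x^2*y^2*z + 2*x^2*z^3 + 7*y^4*z + 8*y^2*z^3 + z^5 - x^3*y - 5*x*y^3 + 4*x*y*z^2 - 5*x^2*z - 13*y^2*z - 5*z^3 + 4*x*y + 5*z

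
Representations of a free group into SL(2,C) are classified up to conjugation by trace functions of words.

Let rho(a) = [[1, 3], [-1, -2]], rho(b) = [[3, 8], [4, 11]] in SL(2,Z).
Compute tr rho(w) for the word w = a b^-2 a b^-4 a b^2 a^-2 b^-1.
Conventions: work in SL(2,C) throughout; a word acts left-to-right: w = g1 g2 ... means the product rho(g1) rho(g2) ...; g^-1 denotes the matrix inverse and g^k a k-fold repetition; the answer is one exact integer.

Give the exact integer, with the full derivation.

-118070175

rho(a) = [[1, 3], [-1, -2]]
... * rho(b^-1) = [[11, -8], [-4, 3]]  ->  [[-1, 1], [-3, 2]]
... * rho(b^-1) = [[11, -8], [-4, 3]]  ->  [[-15, 11], [-41, 30]]
... * rho(a) = [[1, 3], [-1, -2]]  ->  [[-26, -67], [-71, -183]]
... * rho(b^-1) = [[11, -8], [-4, 3]]  ->  [[-18, 7], [-49, 19]]
... * rho(b^-1) = [[11, -8], [-4, 3]]  ->  [[-226, 165], [-615, 449]]
... * rho(b^-1) = [[11, -8], [-4, 3]]  ->  [[-3146, 2303], [-8561, 6267]]
... * rho(b^-1) = [[11, -8], [-4, 3]]  ->  [[-43818, 32077], [-119239, 87289]]
... * rho(a) = [[1, 3], [-1, -2]]  ->  [[-75895, -195608], [-206528, -532295]]
... * rho(b) = [[3, 8], [4, 11]]  ->  [[-1010117, -2758848], [-2748764, -7507469]]
... * rho(b) = [[3, 8], [4, 11]]  ->  [[-14065743, -38428264], [-38276168, -104572271]]
... * rho(a^-1) = [[-2, -3], [1, 1]]  ->  [[-10296778, 3768965], [-28019935, 10256233]]
... * rho(a^-1) = [[-2, -3], [1, 1]]  ->  [[24362521, 34659299], [66296103, 94316038]]
... * rho(b^-1) = [[11, -8], [-4, 3]]  ->  [[129350535, -90922271], [351992981, -247420710]]
tr = 129350535 + -247420710 = -118070175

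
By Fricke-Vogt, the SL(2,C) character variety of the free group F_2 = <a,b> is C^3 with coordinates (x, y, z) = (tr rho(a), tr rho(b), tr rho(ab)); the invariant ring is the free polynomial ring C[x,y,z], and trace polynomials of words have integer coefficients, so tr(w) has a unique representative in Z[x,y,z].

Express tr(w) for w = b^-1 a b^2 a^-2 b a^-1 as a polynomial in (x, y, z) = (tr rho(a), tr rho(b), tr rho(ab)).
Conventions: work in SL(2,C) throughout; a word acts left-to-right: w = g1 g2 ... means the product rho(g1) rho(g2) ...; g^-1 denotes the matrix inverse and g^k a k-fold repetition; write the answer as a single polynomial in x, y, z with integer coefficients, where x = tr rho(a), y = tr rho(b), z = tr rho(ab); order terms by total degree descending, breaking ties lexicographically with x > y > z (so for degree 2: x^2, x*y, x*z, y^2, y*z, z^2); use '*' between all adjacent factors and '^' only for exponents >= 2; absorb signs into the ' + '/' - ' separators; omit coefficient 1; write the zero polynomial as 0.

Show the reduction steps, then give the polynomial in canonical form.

-x^3*y^3*z + x^4*y^2 + x^2*y^4 + 2*x^2*y^2*z^2 - x^3*y*z - x*y*z^3 - 4*x^2*y^2 - y^4 - y^2*z^2 + 2*x*y*z + 4*y^2 + z^2 - 2

trace(b^2) = trace(b) trace(b) - trace(1)  (reduce the b square) = y^2 - 2
trace(b^3) = trace(b) trace(b^2) - trace(b)  (reduce the b square) = y^3 - 3*y
trace(a b^2) = trace(b) trace(a b) - trace(a)  (reduce the b square) = y*z - x
apply: trace(b^2 a b) = trace(b) trace(a b^2) - trace(a b)  (reduce the b square) = y^2*z - x*y - z
trace(b a b^3) = trace(b) trace(b^2 a b) - trace(b^2 a)  (reduce the b square) = y^3*z - x*y^2 - 2*y*z + x
trace(a b a b) = trace(b a) trace(b a) - trace(1)  (split on b) = z^2 - 2
trace(a b a) = trace(a) trace(b a) - trace(b)  (reduce the a square) = x*z - y
apply: trace(a b a b^2) = trace(b) trace(a b a b) - trace(a b a)  (reduce the b square) = y*z^2 - x*z - y
apply: trace(b a b^3 a) = trace(b) trace(a b a b^2) - trace(a b a b)  (reduce the b square) = y^2*z^2 - x*y*z - y^2 - z^2 + 2
trace(a b^3 a^-1 b) = trace(b a b^3) trace(a) - trace(b a b^3 a)  (eliminate a^-1) = x*y^3*z - x^2*y^2 - y^2*z^2 - x*y*z + x^2 + y^2 + z^2 - 2
use: trace(b a^-1 b^-1 a b^2) = trace(a b^3 a^-1) trace(b) - trace(a b^3 a^-1 b)  (eliminate b^-1) = -x*y^3*z + x^2*y^2 + y^4 + y^2*z^2 + x*y*z - x^2 - 4*y^2 - z^2 + 2
apply: trace(a^2) = trace(a) trace(a) - trace(1)  (reduce the a square) = x^2 - 2
use: trace(a b^2 a) = trace(b) trace(a^2 b) - trace(a^2)  (reduce the b square) = x*y*z - x^2 - y^2 + 2
use: trace(a b^2 a b a) = trace(a) trace(b^2 a b a) - trace(b^2 a b)  (reduce the a square) = x*y*z^2 - x^2*z - y^2*z + z
trace(a b a b a b) = trace(a b a b) trace(a b) - trace(b a)  (split on a) = z^3 - 3*z
trace(a b a b a) = trace(a) trace(b a b a) - trace(b a b)  (reduce the a square) = x*z^2 - y*z - x
apply: trace(a b^2 a b a b) = trace(b) trace(a b a b a b) - trace(a b a b a)  (reduce the b square) = y*z^3 - x*z^2 - 2*y*z + x
trace(b^-1 a b^2 a b a) = trace(a b^2 a b a) trace(b) - trace(a b^2 a b a b)  (eliminate b^-1) = x*y^2*z^2 - x^2*y*z - y^3*z - y*z^3 + x*z^2 + 3*y*z - x
apply: trace(b a^-1 b^-1 a b^2 a) = trace(b^-1 a b^2 a b) trace(a) - trace(b^-1 a b^2 a b a)  (eliminate a^-1) = -x*y^2*z^2 + 2*x^2*y*z + y^3*z + y*z^3 - x^3 - x*y^2 - x*z^2 - 3*y*z + 3*x
trace(b a^-1 b^-1 a b^2 a^-1) = trace(b a^-1 b^-1 a b^2) trace(a) - trace(b a^-1 b^-1 a b^2 a)  (eliminate a^-1) = -x^2*y^3*z + x^3*y^2 + x*y^4 + 2*x*y^2*z^2 - x^2*y*z - y^3*z - y*z^3 - 3*x*y^2 + 3*y*z - x
trace(b^-1 a b^2 a^-2 b a^-1) = trace(b a^-1 b^-1 a b^2 a^-1) trace(a) - trace(b a^-1 b^-1 a b^2)  (eliminate a^-1) = -x^3*y^3*z + x^4*y^2 + x^2*y^4 + 2*x^2*y^2*z^2 - x^3*y*z - x*y*z^3 - 4*x^2*y^2 - y^4 - y^2*z^2 + 2*x*y*z + 4*y^2 + z^2 - 2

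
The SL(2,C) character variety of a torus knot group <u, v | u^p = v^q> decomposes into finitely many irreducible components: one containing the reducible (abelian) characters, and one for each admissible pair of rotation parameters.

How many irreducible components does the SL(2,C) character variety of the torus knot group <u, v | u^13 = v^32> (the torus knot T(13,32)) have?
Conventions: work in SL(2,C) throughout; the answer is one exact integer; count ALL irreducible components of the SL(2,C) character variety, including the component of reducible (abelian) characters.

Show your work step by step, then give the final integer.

In the torus knot group T(13,32), u^13 = v^32 is central, so an irreducible representation sends it to +I or -I (Schur).
On an irreducible component, tr(u) is locked at 2*cos(pi*alpha/13) for some alpha in 1..12, and tr(v) at 2*cos(pi*beta/32) for some beta in 1..31.
u^13 = (-1)^alpha I and v^32 = (-1)^beta I must agree, so alpha and beta have equal parity.
Enumerate parity-matched pairs: 6*16 odd-odd plus 6*15 even-even gives 186.
Total: 186 irreducible-character components + 1 reducible (abelian) component = 187.

187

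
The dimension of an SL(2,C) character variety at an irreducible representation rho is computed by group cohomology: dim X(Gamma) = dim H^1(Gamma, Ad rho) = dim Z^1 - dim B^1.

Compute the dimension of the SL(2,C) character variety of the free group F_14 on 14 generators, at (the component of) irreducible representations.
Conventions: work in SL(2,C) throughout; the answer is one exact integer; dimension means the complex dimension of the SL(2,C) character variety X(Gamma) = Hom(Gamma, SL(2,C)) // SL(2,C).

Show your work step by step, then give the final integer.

39

Gamma = F_14 has 14 generators and no relators.
A cocycle picks one sl_2 vector per generator freely, giving dim Z^1 = 3*14 = 42.
At an irreducible rho the centralizer of the image in sl_2 is 0, so the coboundary map sl_2 -> Z^1 is injective: dim B^1 = 3.
dim X = dim H^1 = dim Z^1 - dim B^1 = 42 - 3 = 39.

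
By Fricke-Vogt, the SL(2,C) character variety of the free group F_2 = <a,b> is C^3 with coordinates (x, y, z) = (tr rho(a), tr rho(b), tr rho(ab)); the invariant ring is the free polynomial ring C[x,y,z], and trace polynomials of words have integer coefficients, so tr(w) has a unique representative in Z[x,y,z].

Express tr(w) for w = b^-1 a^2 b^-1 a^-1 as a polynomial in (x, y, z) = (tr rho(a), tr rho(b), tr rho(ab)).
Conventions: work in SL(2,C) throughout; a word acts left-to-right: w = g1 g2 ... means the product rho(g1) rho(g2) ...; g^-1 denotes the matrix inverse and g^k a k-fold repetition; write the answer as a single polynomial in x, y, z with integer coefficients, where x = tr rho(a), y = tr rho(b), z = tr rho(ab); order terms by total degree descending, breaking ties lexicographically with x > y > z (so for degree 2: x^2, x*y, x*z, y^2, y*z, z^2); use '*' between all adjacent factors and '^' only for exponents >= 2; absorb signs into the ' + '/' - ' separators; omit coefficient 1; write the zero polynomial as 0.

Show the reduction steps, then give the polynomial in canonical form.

x^2*y*z - x^3 - x*z^2 - y*z + 3*x

trace(b^-1 a) = trace(a)*trace(b) - trace(a b) = x*y - z
trace(a^2) = trace(a)*trace(a) - trace(1) = x^2 - 2
trace(a b a) = trace(a)*trace(b a) - trace(b) = x*z - y
trace(a^2 b a) = trace(a)*trace(a b a) - trace(a b) = x^2*z - x*y - z
trace(b a b a) = trace(b a)*trace(b a) - trace(1)   [split at repeated b] = z^2 - 2
trace(b a b) = trace(b)*trace(a b) - trace(a) = y*z - x
trace(a^2 b a b) = trace(a)*trace(b a b a) - trace(b a b) = x*z^2 - y*z - x
trace(b^-1 a^2 b a) = trace(a^2 b a)*trace(b) - trace(a^2 b a b) = x^2*y*z - x*y^2 - x*z^2 + x
trace(a^-1 b^-1 a^2 b) = trace(b^-1 a^2 b)*trace(a) - trace(b^-1 a^2 b a) = -x^2*y*z + x^3 + x*y^2 + x*z^2 - 3*x
trace(b^-1 a^2 b^-1 a^-1) = trace(a^-1 b^-1 a^2)*trace(b) - trace(a^-1 b^-1 a^2 b) = x^2*y*z - x^3 - x*z^2 - y*z + 3*x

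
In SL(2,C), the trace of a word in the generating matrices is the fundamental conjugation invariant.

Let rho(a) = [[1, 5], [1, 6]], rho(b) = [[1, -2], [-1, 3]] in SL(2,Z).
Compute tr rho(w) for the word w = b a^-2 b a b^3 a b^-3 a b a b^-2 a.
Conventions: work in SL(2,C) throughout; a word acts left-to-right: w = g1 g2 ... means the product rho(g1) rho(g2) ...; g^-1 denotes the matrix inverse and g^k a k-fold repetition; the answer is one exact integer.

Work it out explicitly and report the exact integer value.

rho(b) = [[1, -2], [-1, 3]]
... * rho(a^-1) = [[6, -5], [-1, 1]]  ->  [[8, -7], [-9, 8]]
... * rho(a^-1) = [[6, -5], [-1, 1]]  ->  [[55, -47], [-62, 53]]
... * rho(b) = [[1, -2], [-1, 3]]  ->  [[102, -251], [-115, 283]]
... * rho(a) = [[1, 5], [1, 6]]  ->  [[-149, -996], [168, 1123]]
... * rho(b) = [[1, -2], [-1, 3]]  ->  [[847, -2690], [-955, 3033]]
... * rho(b) = [[1, -2], [-1, 3]]  ->  [[3537, -9764], [-3988, 11009]]
... * rho(b) = [[1, -2], [-1, 3]]  ->  [[13301, -36366], [-14997, 41003]]
... * rho(a) = [[1, 5], [1, 6]]  ->  [[-23065, -151691], [26006, 171033]]
... * rho(b^-1) = [[3, 2], [1, 1]]  ->  [[-220886, -197821], [249051, 223045]]
... * rho(b^-1) = [[3, 2], [1, 1]]  ->  [[-860479, -639593], [970198, 721147]]
... * rho(b^-1) = [[3, 2], [1, 1]]  ->  [[-3221030, -2360551], [3631741, 2661543]]
... * rho(a) = [[1, 5], [1, 6]]  ->  [[-5581581, -30268456], [6293284, 34127963]]
... * rho(b) = [[1, -2], [-1, 3]]  ->  [[24686875, -79642206], [-27834679, 89797321]]
... * rho(a) = [[1, 5], [1, 6]]  ->  [[-54955331, -354418861], [61962642, 399610531]]
... * rho(b^-1) = [[3, 2], [1, 1]]  ->  [[-519284854, -464329523], [585498457, 523535815]]
... * rho(b^-1) = [[3, 2], [1, 1]]  ->  [[-2022184085, -1502899231], [2280031186, 1694532729]]
... * rho(a) = [[1, 5], [1, 6]]  ->  [[-3525083316, -19128315811], [3974563915, 21567352304]]
tr = -3525083316 + 21567352304 = 18042268988

18042268988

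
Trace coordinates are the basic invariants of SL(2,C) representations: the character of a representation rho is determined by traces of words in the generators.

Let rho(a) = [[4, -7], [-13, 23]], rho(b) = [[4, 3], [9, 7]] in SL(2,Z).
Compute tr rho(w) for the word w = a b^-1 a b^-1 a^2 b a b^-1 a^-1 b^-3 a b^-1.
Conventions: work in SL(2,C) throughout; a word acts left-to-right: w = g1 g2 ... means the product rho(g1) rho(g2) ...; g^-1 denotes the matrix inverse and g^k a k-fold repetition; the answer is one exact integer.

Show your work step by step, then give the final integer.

rho(a) = [[4, -7], [-13, 23]]
... * rho(b^-1) = [[7, -3], [-9, 4]]  ->  [[91, -40], [-298, 131]]
... * rho(a) = [[4, -7], [-13, 23]]  ->  [[884, -1557], [-2895, 5099]]
... * rho(b^-1) = [[7, -3], [-9, 4]]  ->  [[20201, -8880], [-66156, 29081]]
... * rho(a) = [[4, -7], [-13, 23]]  ->  [[196244, -345647], [-642677, 1131955]]
... * rho(a) = [[4, -7], [-13, 23]]  ->  [[5278387, -9323589], [-17286123, 30533704]]
... * rho(b) = [[4, 3], [9, 7]]  ->  [[-62798753, -49429962], [205658844, 161877559]]
... * rho(a) = [[4, -7], [-13, 23]]  ->  [[391394494, -697297855], [-1281772891, 2283571949]]
... * rho(b^-1) = [[7, -3], [-9, 4]]  ->  [[9015442153, -3963374902], [-29524557778, 12979606469]]
... * rho(a^-1) = [[23, 7], [13, 4]]  ->  [[155831295793, 47254595463], [-510329944797, -154753478570]]
... * rho(b^-1) = [[7, -3], [-9, 4]]  ->  [[665527711384, -278475505527], [-2179528306449, 911975920111]]
... * rho(b^-1) = [[7, -3], [-9, 4]]  ->  [[7164973529431, -3110485156260], [-23464481426142, 10186488599791]]
... * rho(b^-1) = [[7, -3], [-9, 4]]  ->  [[78149181112357, -33936861213333], [-255929767381113, 111139398677590]]
... * rho(a) = [[4, -7], [-13, 23]]  ->  [[753775920222757, -1327592075693158], [-2468531252333122, 4347714541252361]]
... * rho(b^-1) = [[7, -3], [-9, 4]]  ->  [[17224760122797721, -7571696063440903], [-56409149637603103, 24796451922008810]]
tr = 17224760122797721 + 24796451922008810 = 42021212044806531

42021212044806531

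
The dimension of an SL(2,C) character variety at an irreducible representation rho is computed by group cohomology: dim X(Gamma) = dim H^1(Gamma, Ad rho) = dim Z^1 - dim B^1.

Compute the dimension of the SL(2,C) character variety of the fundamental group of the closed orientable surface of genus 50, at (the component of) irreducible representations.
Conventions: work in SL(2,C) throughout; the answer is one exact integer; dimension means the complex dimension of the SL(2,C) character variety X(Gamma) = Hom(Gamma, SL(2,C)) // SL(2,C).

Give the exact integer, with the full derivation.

The genus-50 surface group: 2g = 100 generators, one relator prod [a_i, b_i].
Unconstrained cocycle data is one sl_2 vector per generator (300 dimensions), cut by the relator condition d_2(z) = 0.
d_2 is surjective at irreducible rho (its cokernel H^2 is dual to H^0 = 0), so dim Z^1 = 300 - 3 = 297.
As always at irreducible rho, dim B^1 = 3.
dim X = dim H^1 = 297 - 3 = 294.

294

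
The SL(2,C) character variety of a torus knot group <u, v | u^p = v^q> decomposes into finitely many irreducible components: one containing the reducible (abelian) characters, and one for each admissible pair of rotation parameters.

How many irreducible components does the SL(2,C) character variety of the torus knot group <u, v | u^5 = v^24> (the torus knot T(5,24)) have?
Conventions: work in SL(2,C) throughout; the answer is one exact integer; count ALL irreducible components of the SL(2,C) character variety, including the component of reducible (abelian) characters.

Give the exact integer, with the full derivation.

In the torus knot group T(5,24), u^5 = v^24 is central, so an irreducible representation sends it to +I or -I (Schur).
So on each irreducible component the traces are pinned: tr(u) = 2*cos(pi*alpha/5) with 1 <= alpha <= 4, tr(v) = 2*cos(pi*beta/24) with 1 <= beta <= 23.
The two central values (-1)^alpha I and (-1)^beta I must be the same matrix, so alpha and beta share a parity.
Enumerate parity-matched pairs: 2*12 odd-odd plus 2*11 even-even gives 46.
Total: 46 irreducible-character components + 1 reducible (abelian) component = 47.

47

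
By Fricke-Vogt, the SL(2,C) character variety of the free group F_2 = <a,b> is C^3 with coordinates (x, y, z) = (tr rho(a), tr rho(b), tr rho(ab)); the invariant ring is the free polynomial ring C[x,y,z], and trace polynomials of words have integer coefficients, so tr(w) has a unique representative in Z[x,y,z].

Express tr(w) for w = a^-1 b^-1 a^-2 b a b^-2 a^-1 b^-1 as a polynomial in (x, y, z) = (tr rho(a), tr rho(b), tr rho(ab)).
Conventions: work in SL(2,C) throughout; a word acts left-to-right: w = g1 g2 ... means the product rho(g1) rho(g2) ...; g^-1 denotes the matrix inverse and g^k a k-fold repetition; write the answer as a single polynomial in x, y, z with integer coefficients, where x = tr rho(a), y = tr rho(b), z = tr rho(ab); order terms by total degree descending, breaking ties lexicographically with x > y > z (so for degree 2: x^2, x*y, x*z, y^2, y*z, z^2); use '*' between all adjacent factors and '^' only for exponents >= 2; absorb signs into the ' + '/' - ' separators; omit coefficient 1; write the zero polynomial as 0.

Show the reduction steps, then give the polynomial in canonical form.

apply: trace(a^-1) = trace(a) = x
trace(a^-2) = trace(a^-1) trace(a) - trace(1) = x^2 - 2
use: trace(b a^-1) = trace(b) trace(a) - trace(b a) = x*y - z
apply: trace(a^-2 b) = trace(b a^-1) trace(a) - trace(b) = x^2*y - x*z - y
trace(a^-1 b^-1 a^-1) = trace(a^-2) trace(b) - trace(a^-2 b) = x*z - y
use: trace(b a b a) = trace(b a) trace(b a) - trace(1) = z^2 - 2
trace(b a b) = trace(b) trace(a b) - trace(a) = y*z - x
apply: trace(a b a b a) = trace(a) trace(b a b a) - trace(b a b) = x*z^2 - y*z - x
trace(a b a b a b) = trace(a b a b) trace(a b) - trace(b a) = z^3 - 3*z
apply: trace(b^-1 a b a b a) = trace(a b a b a) trace(b) - trace(a b a b a b) = x*y*z^2 - y^2*z - z^3 - x*y + 3*z
trace(b a b a^-1 b^-1 a) = trace(b^-1 a b a b) trace(a) - trace(b^-1 a b a b a) = -x*y*z^2 + x^2*z + y^2*z + z^3 - 3*z
apply: trace(a^-1 b a b a^-1 b^-1) = trace(b a b a^-1 b^-1) trace(a) - trace(b a b a^-1 b^-1 a) = x*y*z^2 - x^2*z - y^2*z - z^3 + x*y + 3*z
trace(a^-1 b a b a^-1 b^-1 a^-1) = trace(a^-1 b a b a^-1 b^-1) trace(a) - trace(a^-1 b a b a^-1 b^-1 a) = x^2*y*z^2 - x^3*z - x*y^2*z - x*z^3 + x^2*y + 3*x*z - y
trace(b a b^2) = trace(b) trace(a b^2) - trace(a b) = y^2*z - x*y - z
trace(b a b^2 a) = trace(b) trace(a b a b) - trace(a b a) = y*z^2 - x*z - y
use: trace(b a^-1 b a b) = trace(b a b^2) trace(a) - trace(b a b^2 a) = x*y^2*z - x^2*y - y*z^2 + y
trace(b a^-1 b a b a) = trace(b a b a b) trace(a) - trace(b a b a b a) = x*y*z^2 - x^2*z - z^3 - x*y + 3*z
use: trace(a^-1 b a^-1 b a b) = trace(b a^-1 b a b) trace(a) - trace(b a^-1 b a b a) = x^2*y^2*z - x^3*y - 2*x*y*z^2 + x^2*z + z^3 + 2*x*y - 3*z
use: trace(a^-1 b a^-1 b a b a^-1) = trace(a^-1 b a^-1 b a b) trace(a) - trace(a^-1 b a^-1 b a b a) = x^3*y^2*z - x^4*y - 2*x^2*y*z^2 + x^3*z - x*y^2*z + x*z^3 + 3*x^2*y + y*z^2 - 3*x*z - y
trace(b a b^3) = trace(b) trace(b^2 a b) - trace(b^2 a) = y^3*z - x*y^2 - 2*y*z + x
trace(b a b^3 a) = trace(b) trace(a b a b^2) - trace(a b a b) = y^2*z^2 - x*y*z - y^2 - z^2 + 2
trace(b a^-1 b a b^2) = trace(b a b^3) trace(a) - trace(b a b^3 a) = x*y^3*z - x^2*y^2 - y^2*z^2 - x*y*z + x^2 + y^2 + z^2 - 2
use: trace(a b^2 a) = trace(b) trace(a^2 b) - trace(a^2) = x*y*z - x^2 - y^2 + 2
use: trace(b a b^2 a b) = trace(b) trace(a b^2 a b) - trace(a b^2 a) = y^2*z^2 - 2*x*y*z + x^2 - 2
use: trace(b a b^2 a b a) = trace(b) trace(a b a b a b) - trace(a b a b a) = y*z^3 - x*z^2 - 2*y*z + x
use: trace(b a^-1 b a b^2 a) = trace(b a b^2 a b) trace(a) - trace(b a b^2 a b a) = x*y^2*z^2 - 2*x^2*y*z - y*z^3 + x^3 + x*z^2 + 2*y*z - 3*x
trace(b a^-1 b a^-1 b a b) = trace(b a^-1 b a b^2) trace(a) - trace(b a^-1 b a b^2 a) = x^2*y^3*z - x^3*y^2 - 2*x*y^2*z^2 + x^2*y*z + y*z^3 + x*y^2 - 2*y*z + x
apply: trace(b a b a b a^-1 b) = trace(b^2 a b a b) trace(a) - trace(b^2 a b a b a) = x*y^2*z^2 - x^2*y*z - y*z^3 - x*y^2 + 2*y*z + x
use: trace(b a b a b a b a) = trace(b a b a b a) trace(b a) - trace(a b a b) = z^4 - 4*z^2 + 2
use: trace(b a b a b a^-1 b a) = trace(b a b a b a b) trace(a) - trace(b a b a b a b a) = x*y*z^3 - x^2*z^2 - z^4 - 2*x*y*z + x^2 + 4*z^2 - 2
use: trace(b a^-1 b a^-1 b a b a) = trace(b a b a b a^-1 b) trace(a) - trace(b a b a b a^-1 b a) = x^2*y^2*z^2 - x^3*y*z - 2*x*y*z^3 - x^2*y^2 + x^2*z^2 + z^4 + 4*x*y*z - 4*z^2 + 2
use: trace(a^-1 b a^-1 b a b a^-1 b) = trace(b a^-1 b a^-1 b a b) trace(a) - trace(b a^-1 b a^-1 b a b a) = x^3*y^3*z - x^4*y^2 - 3*x^2*y^2*z^2 + 2*x^3*y*z + 3*x*y*z^3 + 2*x^2*y^2 - x^2*z^2 - z^4 - 6*x*y*z + x^2 + 4*z^2 - 2
use: trace(a^-1 b a b a^-1 b^-1 a^-1 b) = trace(a^-1 b a^-1 b a b a^-1) trace(b) - trace(a^-1 b a^-1 b a b a^-1 b) = x^2*y^2*z^2 - x^3*y*z - x*y^3*z - 2*x*y*z^3 + x^2*y^2 + x^2*z^2 + y^2*z^2 + z^4 + 3*x*y*z - x^2 - y^2 - 4*z^2 + 2
trace(a^-1 b^-1 a^-1 b^-1 a^-1 b a b) = trace(a^-1 b a b a^-1 b^-1 a^-1) trace(b) - trace(a^-1 b a b a^-1 b^-1 a^-1 b) = x*y*z^3 - x^2*z^2 - y^2*z^2 - z^4 + x^2 + 4*z^2 - 2
trace(b^-1 a^-1 b^-1 a^-1 b^-1 a^-1 b a) = trace(a^-1 b^-1 a^-1 b^-1 a^-1 b a) trace(b) - trace(a^-1 b^-1 a^-1 b^-1 a^-1 b a b) = -x*y*z^3 + x^2*z^2 + y^2*z^2 + z^4 + x*y*z - x^2 - y^2 - 4*z^2 + 2
apply: trace(b a b^-2 a^-1 b^-1 a^-1 b^-1 a^-1) = trace(b^-1 a^-1 b^-1 a^-1 b^-1 a^-1 b a) trace(b) - trace(b^-1 a^-1 b^-1 a^-1 b^-1 a^-1 b a b) = -x*y^2*z^3 + x^2*y*z^2 + y^3*z^2 + y*z^4 + x*y^2*z - x^2*y - y^3 - 4*y*z^2 - x*z + 3*y
trace(a^-1 b^-1 a^-2 b a b^-2 a^-1 b^-1) = trace(b a b^-2 a^-1 b^-1 a^-1 b^-1 a^-1) trace(a) - trace(b a b^-2 a^-1 b^-1 a^-1 b^-1) = -x^2*y^2*z^3 + x^3*y*z^2 + x*y^3*z^2 + x*y*z^4 + x^2*y^2*z - x^3*y - x*y^3 - 4*x*y*z^2 - x^2*z - y^2*z + 4*x*y + z

-x^2*y^2*z^3 + x^3*y*z^2 + x*y^3*z^2 + x*y*z^4 + x^2*y^2*z - x^3*y - x*y^3 - 4*x*y*z^2 - x^2*z - y^2*z + 4*x*y + z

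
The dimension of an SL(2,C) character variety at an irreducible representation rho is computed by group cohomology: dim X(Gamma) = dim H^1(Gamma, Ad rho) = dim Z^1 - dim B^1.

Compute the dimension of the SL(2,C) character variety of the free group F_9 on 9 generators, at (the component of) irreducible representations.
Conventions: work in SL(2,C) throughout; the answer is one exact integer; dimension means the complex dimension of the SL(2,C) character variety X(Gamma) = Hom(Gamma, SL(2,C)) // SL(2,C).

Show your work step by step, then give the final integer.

Gamma = F_9 has 9 generators and no relators.
A cocycle picks one sl_2 vector per generator freely, giving dim Z^1 = 3*9 = 27.
At an irreducible rho the centralizer of the image in sl_2 is 0, so the coboundary map sl_2 -> Z^1 is injective: dim B^1 = 3.
dim X = dim H^1 = dim Z^1 - dim B^1 = 27 - 3 = 24.

24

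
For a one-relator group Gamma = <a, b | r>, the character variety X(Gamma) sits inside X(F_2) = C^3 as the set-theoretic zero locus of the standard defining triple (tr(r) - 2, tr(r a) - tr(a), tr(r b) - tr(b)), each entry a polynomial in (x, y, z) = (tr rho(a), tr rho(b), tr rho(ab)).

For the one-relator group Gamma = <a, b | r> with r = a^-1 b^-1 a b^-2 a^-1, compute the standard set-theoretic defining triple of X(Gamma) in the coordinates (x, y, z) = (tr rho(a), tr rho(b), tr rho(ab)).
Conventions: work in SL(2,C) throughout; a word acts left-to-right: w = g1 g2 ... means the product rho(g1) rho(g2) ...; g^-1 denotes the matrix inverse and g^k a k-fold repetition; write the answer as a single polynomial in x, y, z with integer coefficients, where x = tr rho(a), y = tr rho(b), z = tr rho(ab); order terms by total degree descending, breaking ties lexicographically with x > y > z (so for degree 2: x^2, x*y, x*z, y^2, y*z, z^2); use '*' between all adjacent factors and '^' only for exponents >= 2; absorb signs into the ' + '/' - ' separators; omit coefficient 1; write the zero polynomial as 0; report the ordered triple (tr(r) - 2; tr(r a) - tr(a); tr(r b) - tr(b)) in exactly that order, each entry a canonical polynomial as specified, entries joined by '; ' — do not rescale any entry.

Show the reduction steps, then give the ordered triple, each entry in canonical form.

x^2*y^2*z - x^3*y - x*y^3 - x*y*z^2 + y^2*z + 3*x*y - z - 2; x*y^2*z - x^2*y - y*z^2 - x + y; x^2*y^3*z - x^3*y^2 - x*y^4 - 2*x*y^2*z^2 + x^2*y*z + y^3*z + y*z^3 + 4*x*y^2 - 3*y*z - x - y

so tr(b^-1) = tr(b) = y
reduce: tr(b^-1 a) = tr(a) * tr(b) - tr(a b)   [inverse elimination on b] = x*y - z
reduce: tr(b^-1 a^-1) = tr(b^-1) * tr(a) - tr(b^-1 a)   [inverse elimination on a] = z
tr(b^-2 a^-1) = tr(b^-1 a^-1) * tr(b) - tr(b^-1 a^-1 b)   [inverse elimination on b] = y*z - x
tr(b a b a) = tr(b a) * tr(b a) - tr(1)   [split at a repeated b] = z^2 - 2
so tr(a^-1 b a b) = tr(b a b) * tr(a) - tr(b a b a)   [inverse elimination on a] = x*y*z - x^2 - z^2 + 2
tr(b a b^-1 a^-1) = tr(a^-1 b a) * tr(b) - tr(a^-1 b a b)   [inverse elimination on b] = -x*y*z + x^2 + y^2 + z^2 - 2
so tr(b^-1 a^-2 b a) = tr(b a b^-1 a^-1) * tr(a) - tr(b a b^-1)   [inverse elimination on a] = -x^2*y*z + x^3 + x*y^2 + x*z^2 - 3*x
tr(a b^-2 a^-2 b) = tr(b^-1 a^-2 b a) * tr(b) - tr(b^-1 a^-2 b a b)   [inverse elimination on b] = -x^2*y^2*z + x^3*y + x*y^3 + x*y*z^2 - 4*x*y + z
so tr(a^-1 b^-1 a b^-2 a^-1) = tr(a b^-2 a^-2) * tr(b) - tr(a b^-2 a^-2 b)   [inverse elimination on b] = x^2*y^2*z - x^3*y - x*y^3 - x*y*z^2 + y^2*z + 3*x*y - z
tr(a^-1 b^-1 a b^-2) = tr(b^-1 a^-1 b^-1 a) * tr(b) - tr(b^-1 a^-1 b^-1 a b) = x*y^2*z - x^2*y - y*z^2 + y
reduce: tr(a b a) = tr(a) * tr(b a) - tr(b) = x*z - y
tr(b a b a b) = tr(b) * tr(a b a b) - tr(a b a) = y*z^2 - x*z - y
reduce: tr(b a b a b a) = tr(a b a b) * tr(a b) - tr(b a) = z^3 - 3*z
reduce: tr(a b a b a^-1 b) = tr(b a b a b) * tr(a) - tr(b a b a b a) = x*y*z^2 - x^2*z - z^3 - x*y + 3*z
tr(a b a^-1 b^-1 a b) = tr(a b a b a^-1) * tr(b) - tr(a b a b a^-1 b) = -x*y*z^2 + x^2*z + y^2*z + z^3 - 3*z
so tr(b a^-1 b^-1 a b^-1 a) = tr(a b a^-1 b^-1 a) * tr(b) - tr(a b a^-1 b^-1 a b) = -x^2*y^2*z + x^3*y + x*y^3 + 2*x*y*z^2 - x^2*z - y^2*z - z^3 - 3*x*y + 3*z
reduce: tr(b^-1 a^-1 b a^-1 b^-1 a) = tr(b a^-1 b^-1 a b^-1) * tr(a) - tr(b a^-1 b^-1 a b^-1 a) = x^2*y^2*z - x^3*y - x*y^3 - 2*x*y*z^2 + x^2*z + y^2*z + z^3 + 4*x*y - 3*z
so tr(a^-1 b^-1 a b^-2 a^-1 b) = tr(b^-1 a^-1 b a^-1 b^-1 a) * tr(b) - tr(b^-1 a^-1 b a^-1 b^-1 a b) = x^2*y^3*z - x^3*y^2 - x*y^4 - 2*x*y^2*z^2 + x^2*y*z + y^3*z + y*z^3 + 4*x*y^2 - 3*y*z - x
assemble the triple (tr(r) - 2; tr(r a) - x; tr(r b) - y)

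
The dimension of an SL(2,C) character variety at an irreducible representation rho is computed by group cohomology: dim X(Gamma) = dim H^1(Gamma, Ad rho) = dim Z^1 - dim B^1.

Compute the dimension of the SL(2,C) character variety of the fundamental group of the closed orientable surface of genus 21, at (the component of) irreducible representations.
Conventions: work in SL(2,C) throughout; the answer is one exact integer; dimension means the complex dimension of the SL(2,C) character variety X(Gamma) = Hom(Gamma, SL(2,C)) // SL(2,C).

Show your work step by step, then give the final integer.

The genus-21 surface group: 2g = 42 generators, one relator prod [a_i, b_i].
Before the relator condition, cocycle space has dim 3*42 = 126.
At an irreducible rho, H^2 = coker(d_2) vanishes (Poincare duality: H^2 is dual to H^0 = invariants = 0), so d_2 is surjective onto sl_2 and dim Z^1 = 126 - 3 = 123.
dim B^1 = 3 (coboundaries, injective at irreducible rho).
dim X = dim H^1 = 123 - 3 = 120.

120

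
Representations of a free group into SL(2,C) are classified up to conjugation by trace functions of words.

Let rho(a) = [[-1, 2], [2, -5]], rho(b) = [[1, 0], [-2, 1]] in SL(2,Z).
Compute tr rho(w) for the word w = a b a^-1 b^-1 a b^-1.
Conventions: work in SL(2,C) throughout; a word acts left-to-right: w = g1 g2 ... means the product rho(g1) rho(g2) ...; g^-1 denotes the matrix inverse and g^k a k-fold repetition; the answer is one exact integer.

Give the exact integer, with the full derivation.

-34

rho(a) = [[-1, 2], [2, -5]]
... * rho(b) = [[1, 0], [-2, 1]]  ->  [[-5, 2], [12, -5]]
... * rho(a^-1) = [[-5, -2], [-2, -1]]  ->  [[21, 8], [-50, -19]]
... * rho(b^-1) = [[1, 0], [2, 1]]  ->  [[37, 8], [-88, -19]]
... * rho(a) = [[-1, 2], [2, -5]]  ->  [[-21, 34], [50, -81]]
... * rho(b^-1) = [[1, 0], [2, 1]]  ->  [[47, 34], [-112, -81]]
tr = 47 + -81 = -34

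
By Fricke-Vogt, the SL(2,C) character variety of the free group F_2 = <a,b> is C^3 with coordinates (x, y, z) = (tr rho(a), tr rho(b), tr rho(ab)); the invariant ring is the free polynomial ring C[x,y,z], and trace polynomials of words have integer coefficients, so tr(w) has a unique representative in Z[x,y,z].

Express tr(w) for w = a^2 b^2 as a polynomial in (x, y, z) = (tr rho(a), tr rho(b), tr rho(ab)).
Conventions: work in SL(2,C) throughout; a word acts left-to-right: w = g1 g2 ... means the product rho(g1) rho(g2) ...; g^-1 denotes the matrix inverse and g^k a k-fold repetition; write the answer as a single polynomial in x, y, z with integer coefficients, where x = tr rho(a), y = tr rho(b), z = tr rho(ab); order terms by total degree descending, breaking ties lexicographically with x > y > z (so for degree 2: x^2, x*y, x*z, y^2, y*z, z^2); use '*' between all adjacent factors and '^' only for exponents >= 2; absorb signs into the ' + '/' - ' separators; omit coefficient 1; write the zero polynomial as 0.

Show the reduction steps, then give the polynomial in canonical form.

x*y*z - x^2 - y^2 + 2

and trace(a^2 b) = trace(a) * trace(b a) - trace(b)  (reduce the a square) = x*z - y
trace(a^2) = trace(a) * trace(a) - trace(1)  (reduce the a square) = x^2 - 2
and trace(a^2 b^2) = trace(b) * trace(a^2 b) - trace(a^2)  (reduce the b square) = x*y*z - x^2 - y^2 + 2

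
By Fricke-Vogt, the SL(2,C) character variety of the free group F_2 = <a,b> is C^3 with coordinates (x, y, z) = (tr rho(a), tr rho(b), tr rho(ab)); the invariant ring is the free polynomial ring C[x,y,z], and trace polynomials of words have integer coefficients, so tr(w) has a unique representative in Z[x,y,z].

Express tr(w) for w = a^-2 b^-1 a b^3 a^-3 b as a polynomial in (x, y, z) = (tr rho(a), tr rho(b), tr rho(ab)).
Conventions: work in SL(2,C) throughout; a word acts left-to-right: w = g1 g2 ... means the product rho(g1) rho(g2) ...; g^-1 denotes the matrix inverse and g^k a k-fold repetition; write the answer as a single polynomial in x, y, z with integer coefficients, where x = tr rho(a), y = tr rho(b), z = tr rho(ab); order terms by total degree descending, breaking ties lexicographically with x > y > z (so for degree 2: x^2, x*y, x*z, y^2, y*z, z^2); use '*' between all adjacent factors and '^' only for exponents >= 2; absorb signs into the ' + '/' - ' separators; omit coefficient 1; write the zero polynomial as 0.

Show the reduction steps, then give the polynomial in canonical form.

-x^5*y^4*z + x^6*y^3 + x^4*y^5 + 2*x^4*y^3*z^2 + x^3*y^4*z - x^3*y^2*z^3 - x^6*y - 6*x^4*y^3 - 2*x^4*y*z^2 - 2*x^2*y^5 - 3*x^2*y^3*z^2 + x^5*z + 2*x^3*y^2*z + x^3*z^3 + x*y^4*z + x*y^2*z^3 + 5*x^4*y + 8*x^2*y^3 + 4*x^2*y*z^2 - 4*x^3*z - 3*x*y^2*z - x*z^3 - 5*x^2*y + y^3 + 2*x*z - 3*y

trace(b^2) = trace(b)*trace(b) - trace(1)   [square of b] = y^2 - 2
and trace(b^3) = trace(b)*trace(b^2) - trace(b)   [square of b] = y^3 - 3*y
and trace(b^4) = trace(b)*trace(b^3) - trace(b^2)   [square of b] = y^4 - 4*y^2 + 2
next, trace(a b^2) = trace(b)*trace(a b) - trace(a)   [square of b] = y*z - x
trace(a b^3) = trace(b)*trace(a b^2) - trace(a b)   [square of b] = y^2*z - x*y - z
trace(b^4 a) = trace(b)*trace(a b^3) - trace(a b^2)   [square of b] = y^3*z - x*y^2 - 2*y*z + x
and trace(b a^-1 b^3) = trace(b^4)*trace(a) - trace(b^4 a)   [inverse elimination on a] = x*y^4 - y^3*z - 3*x*y^2 + 2*y*z + x
and trace(a b a b) = trace(a b)*trace(a b) - trace(1)   [split at a repeated a] = z^2 - 2
and trace(a b a) = trace(a)*trace(b a) - trace(b)   [square of a] = x*z - y
trace(a b a b^2) = trace(b)*trace(a b a b) - trace(a b a)   [square of b] = y*z^2 - x*z - y
next, trace(b^3 a b a) = trace(b)*trace(a b a b^2) - trace(a b a b)   [square of b] = y^2*z^2 - x*y*z - y^2 - z^2 + 2
trace(b a^-1 b^3 a) = trace(b^3 a b)*trace(a) - trace(b^3 a b a)   [inverse elimination on a] = x*y^3*z - x^2*y^2 - y^2*z^2 - x*y*z + x^2 + y^2 + z^2 - 2
trace(a^-1 b a^-1 b^3) = trace(b a^-1 b^3)*trace(a) - trace(b a^-1 b^3 a)   [inverse elimination on a] = x^2*y^4 - 2*x*y^3*z - 2*x^2*y^2 + y^2*z^2 + 3*x*y*z - y^2 - z^2 + 2
and trace(b^3 a^-2 b a^-1) = trace(a^-1 b a^-1 b^3)*trace(a) - trace(a^-1 b a^-1 b^3 a)   [inverse elimination on a] = x^3*y^4 - 2*x^2*y^3*z - 2*x^3*y^2 - x*y^4 + x*y^2*z^2 + 3*x^2*y*z + y^3*z + 2*x*y^2 - x*z^2 - 2*y*z + x
and trace(b^2 a b^3) = trace(b)*trace(b^2 a b^2) - trace(b^2 a b)   [square of b] = y^4*z - x*y^3 - 3*y^2*z + 2*x*y + z
trace(a b^2 a) = trace(a)*trace(b^2 a) - trace(b^2)   [square of a] = x*y*z - x^2 - y^2 + 2
trace(b a b^2 a b) = trace(b)*trace(a b^2 a b) - trace(a b^2 a)   [square of b] = y^2*z^2 - 2*x*y*z + x^2 - 2
next, trace(b^2 a b^3 a) = trace(b)*trace(b a b^2 a b) - trace(b a b^2 a)   [square of b] = y^3*z^2 - 2*x*y^2*z + x^2*y - y*z^2 + x*z - y
next, trace(b a b^3 a^-1 b) = trace(b^2 a b^3)*trace(a) - trace(b^2 a b^3 a)   [inverse elimination on a] = x*y^4*z - x^2*y^3 - y^3*z^2 - x*y^2*z + x^2*y + y*z^2 + y
and trace(b a b a b^3) = trace(b)*trace(b a b a b^2) - trace(b a b a b)   [square of b] = y^3*z^2 - x*y^2*z - y^3 - 2*y*z^2 + x*z + 3*y
and trace(a b a b a b) = trace(a b a b)*trace(a b) - trace(b a)   [split at a repeated a] = z^3 - 3*z
trace(a b a b a) = trace(a)*trace(b a b a) - trace(b a b)   [square of a] = x*z^2 - y*z - x
trace(b a b a b a b) = trace(b)*trace(a b a b a b) - trace(a b a b a)   [square of b] = y*z^3 - x*z^2 - 2*y*z + x
trace(b a b a b^3 a) = trace(b)*trace(b a b a b a b) - trace(b a b a b a)   [square of b] = y^2*z^3 - x*y*z^2 - 2*y^2*z - z^3 + x*y + 3*z
trace(b a b^3 a^-1 b a) = trace(b a b a b^3)*trace(a) - trace(b a b a b^3 a)   [inverse elimination on a] = x*y^3*z^2 - x^2*y^2*z - y^2*z^3 - x*y^3 - x*y*z^2 + x^2*z + 2*y^2*z + z^3 + 2*x*y - 3*z
and trace(b a b^3 a^-1 b a^-1) = trace(b a b^3 a^-1 b)*trace(a) - trace(b a b^3 a^-1 b a)   [inverse elimination on a] = x^2*y^4*z - x^3*y^3 - 2*x*y^3*z^2 + y^2*z^3 + x^3*y + x*y^3 + 2*x*y*z^2 - x^2*z - 2*y^2*z - z^3 - x*y + 3*z
and trace(a^-1 b a^-2 b a b^3) = trace(b a b^3 a^-1 b a^-1)*trace(a) - trace(b a b^3 a^-1 b)   [inverse elimination on a] = x^3*y^4*z - x^4*y^3 - 2*x^2*y^3*z^2 - x*y^4*z + x*y^2*z^3 + x^4*y + 2*x^2*y^3 + 2*x^2*y*z^2 + y^3*z^2 - x^3*z - x*y^2*z - x*z^3 - 2*x^2*y - y*z^2 + 3*x*z - y
next, trace(b a b^4 a^-1) = trace(b a b^4)*trace(a) - trace(b a b^4 a)   [inverse elimination on a] = x*y^4*z - x^2*y^3 - y^3*z^2 - 2*x*y^2*z + 2*x^2*y + y^3 + 2*y*z^2 - 3*y
and trace(b a^-2 b a b^3) = trace(b a b^4 a^-1)*trace(a) - trace(b a b^4)   [inverse elimination on a] = x^2*y^4*z - x^3*y^3 - x*y^3*z^2 - 2*x^2*y^2*z - y^4*z + 2*x^3*y + 2*x*y^3 + 2*x*y*z^2 + 3*y^2*z - 5*x*y - z
trace(a b^3 a^-2 b a^-2 b) = trace(a^-1 b a^-2 b a b^3)*trace(a) - trace(a^-1 b a^-2 b a b^3 a)   [inverse elimination on a] = x^4*y^4*z - x^5*y^3 - 2*x^3*y^3*z^2 - 2*x^2*y^4*z + x^2*y^2*z^3 + x^5*y + 3*x^3*y^3 + 2*x^3*y*z^2 + 2*x*y^3*z^2 - x^4*z + x^2*y^2*z - x^2*z^3 + y^4*z - 4*x^3*y - 2*x*y^3 - 3*x*y*z^2 + 3*x^2*z - 3*y^2*z + 4*x*y + z
next, trace(a^-2 b a^-2 b^-1 a b^3) = trace(a b^3 a^-2 b a^-2)*trace(b) - trace(a b^3 a^-2 b a^-2 b)   [inverse elimination on b] = -x^4*y^4*z + x^5*y^3 + x^3*y^5 + 2*x^3*y^3*z^2 - x^2*y^2*z^3 - x^5*y - 5*x^3*y^3 - 2*x^3*y*z^2 - x*y^5 - x*y^3*z^2 + x^4*z + 2*x^2*y^2*z + x^2*z^3 + 4*x^3*y + 4*x*y^3 + 2*x*y*z^2 - 3*x^2*z + y^2*z - 3*x*y - z
next, trace(b a^-2 b^-1 a b^3) = trace(a b^4 a^-2)*trace(b) - trace(a b^4 a^-2 b)   [inverse elimination on b] = -x^2*y^4*z + x^3*y^3 + x*y^5 + x*y^3*z^2 + 2*x^2*y^2*z - 2*x^3*y - 5*x*y^3 - 2*x*y*z^2 - y^2*z + 6*x*y + z
trace(a^-1 b a b^3 a b) = trace(b a b^3 a b)*trace(a) - trace(b a b^3 a b a)   [inverse elimination on a] = x*y^3*z^2 - 2*x^2*y^2*z - y^2*z^3 + x^3*y + x^2*z + 2*y^2*z + z^3 - 2*x*y - 3*z
trace(a b^3 a b a^-2 b) = trace(a^-1 b a b^3 a b)*trace(a) - trace(a^-1 b a b^3 a b a)   [inverse elimination on a] = x^2*y^3*z^2 - 2*x^3*y^2*z - x*y^2*z^3 + x^4*y - y^3*z^2 + x^3*z + 4*x*y^2*z + x*z^3 - 3*x^2*y + y*z^2 - 4*x*z + y
next, trace(b a^-2 b^-1 a b^3 a) = trace(a b^3 a b a^-2)*trace(b) - trace(a b^3 a b a^-2 b)   [inverse elimination on b] = -x^2*y^3*z^2 + 2*x^3*y^2*z + x*y^4*z + x*y^2*z^3 - x^4*y - x^2*y^3 - x^3*z - 5*x*y^2*z - x*z^3 + 4*x^2*y + y^3 + 4*x*z - 3*y
trace(a^-1 b a^-2 b^-1 a b^3) = trace(b a^-2 b^-1 a b^3)*trace(a) - trace(b a^-2 b^-1 a b^3 a)   [inverse elimination on a] = -x^3*y^4*z + x^4*y^3 + x^2*y^5 + 2*x^2*y^3*z^2 - x*y^4*z - x*y^2*z^3 - x^4*y - 4*x^2*y^3 - 2*x^2*y*z^2 + x^3*z + 4*x*y^2*z + x*z^3 + 2*x^2*y - y^3 - 3*x*z + 3*y
trace(a^-2 b^-1 a b^3 a^-3 b) = trace(a^-2 b a^-2 b^-1 a b^3)*trace(a) - trace(a^-2 b a^-2 b^-1 a b^3 a)   [inverse elimination on a] = -x^5*y^4*z + x^6*y^3 + x^4*y^5 + 2*x^4*y^3*z^2 + x^3*y^4*z - x^3*y^2*z^3 - x^6*y - 6*x^4*y^3 - 2*x^4*y*z^2 - 2*x^2*y^5 - 3*x^2*y^3*z^2 + x^5*z + 2*x^3*y^2*z + x^3*z^3 + x*y^4*z + x*y^2*z^3 + 5*x^4*y + 8*x^2*y^3 + 4*x^2*y*z^2 - 4*x^3*z - 3*x*y^2*z - x*z^3 - 5*x^2*y + y^3 + 2*x*z - 3*y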